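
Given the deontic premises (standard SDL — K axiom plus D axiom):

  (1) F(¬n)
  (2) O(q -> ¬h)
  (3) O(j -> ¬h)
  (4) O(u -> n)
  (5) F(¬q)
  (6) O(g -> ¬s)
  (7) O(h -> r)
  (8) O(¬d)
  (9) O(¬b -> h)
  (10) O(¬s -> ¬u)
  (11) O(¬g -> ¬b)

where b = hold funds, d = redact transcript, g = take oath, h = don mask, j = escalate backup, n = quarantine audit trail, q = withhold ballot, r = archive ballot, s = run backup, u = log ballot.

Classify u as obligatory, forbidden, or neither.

Premise 5 is F(¬q), i.e. O(q).
With premise 2, O(q -> ¬h), the K-axiom yields O(¬h).
Premise 9 is O(¬b -> h); contrapositively O(¬h -> b). Since O(¬h) holds, K gives O(b).
Premise 11, O(¬g -> ¬b), contraposes to O(b -> g); with O(b) we get O(g).
Premise 6 is O(g -> ¬s); since O(g), deontic closure gives O(¬s).
From O(¬s) and premise 10, O(¬s -> ¬u), we obtain O(¬u).
Premises 1, 3, 4, 7, 8 do not contribute to this derivation.
Thus O(¬u), which is F(u): u is forbidden.

Forbidden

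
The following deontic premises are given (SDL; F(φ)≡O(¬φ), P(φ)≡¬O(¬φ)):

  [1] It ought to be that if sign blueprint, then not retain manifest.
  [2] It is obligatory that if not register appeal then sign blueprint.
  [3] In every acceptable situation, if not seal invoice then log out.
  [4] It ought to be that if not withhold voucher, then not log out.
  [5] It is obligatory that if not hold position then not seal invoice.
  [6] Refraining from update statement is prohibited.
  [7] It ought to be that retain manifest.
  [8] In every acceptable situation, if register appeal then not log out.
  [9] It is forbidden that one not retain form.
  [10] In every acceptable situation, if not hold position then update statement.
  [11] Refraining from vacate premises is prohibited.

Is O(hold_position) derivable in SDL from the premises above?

Yes

From premise 7 we have O(retain_manifest).
Premise 1 is O(sign_blueprint → ¬retain_manifest); contrapositively O(retain_manifest → ¬sign_blueprint). Since O(retain_manifest) holds, K gives O(¬sign_blueprint).
The contrapositive of premise 2 (O(¬register_appeal → sign_blueprint)) is O(¬sign_blueprint → register_appeal), and O(¬sign_blueprint) is already established, so O(register_appeal).
Premise 8 is O(register_appeal → ¬log_out); since O(register_appeal), deontic closure gives O(¬log_out).
The contrapositive of premise 3 (O(¬seal_invoice → log_out)) is O(¬log_out → seal_invoice), and O(¬log_out) is already established, so O(seal_invoice).
The contrapositive of premise 5 (O(¬hold_position → ¬seal_invoice)) is O(seal_invoice → hold_position), and O(seal_invoice) is already established, so O(hold_position).
Premises 4, 6, 9, 10, 11 do not contribute to this derivation.
So O(hold_position) follows.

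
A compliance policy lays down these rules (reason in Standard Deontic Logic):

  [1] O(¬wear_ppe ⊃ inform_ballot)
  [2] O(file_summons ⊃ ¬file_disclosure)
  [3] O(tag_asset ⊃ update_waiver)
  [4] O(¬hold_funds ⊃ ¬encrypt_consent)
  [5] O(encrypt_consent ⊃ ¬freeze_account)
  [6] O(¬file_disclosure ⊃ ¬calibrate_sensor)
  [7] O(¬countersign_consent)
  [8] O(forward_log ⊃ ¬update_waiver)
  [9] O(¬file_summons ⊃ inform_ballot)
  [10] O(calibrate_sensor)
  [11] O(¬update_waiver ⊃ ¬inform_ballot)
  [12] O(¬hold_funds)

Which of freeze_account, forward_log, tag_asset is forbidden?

From premise 10 we have O(calibrate_sensor).
The contrapositive of premise 6 (O(¬file_disclosure ⊃ ¬calibrate_sensor)) is O(calibrate_sensor ⊃ file_disclosure), and O(calibrate_sensor) is already established, so O(file_disclosure).
Premise 2 is O(file_summons ⊃ ¬file_disclosure); contrapositively O(file_disclosure ⊃ ¬file_summons). Since O(file_disclosure) holds, K gives O(¬file_summons).
Premise 9 is O(¬file_summons ⊃ inform_ballot); since O(¬file_summons), deontic closure gives O(inform_ballot).
Premise 11, O(¬update_waiver ⊃ ¬inform_ballot), contraposes to O(inform_ballot ⊃ update_waiver); with O(inform_ballot) we get O(update_waiver).
Premise 8 is O(forward_log ⊃ ¬update_waiver); contrapositively O(update_waiver ⊃ ¬forward_log). Since O(update_waiver) holds, K gives O(¬forward_log).
So O(¬forward_log) holds, i.e. forward_log is forbidden. None of the other listed options is forbidden under the premises.

forward_log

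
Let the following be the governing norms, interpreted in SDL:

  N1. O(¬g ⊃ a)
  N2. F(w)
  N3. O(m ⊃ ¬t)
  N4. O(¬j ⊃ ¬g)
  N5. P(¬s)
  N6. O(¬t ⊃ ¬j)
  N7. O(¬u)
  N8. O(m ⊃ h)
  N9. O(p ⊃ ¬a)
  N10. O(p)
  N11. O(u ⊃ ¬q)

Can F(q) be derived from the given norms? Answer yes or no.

No

Premise 11 is O(u ⊃ ¬q), but O(u) is not derivable from the premises, so it does not yield O(¬q).
No other premise forces O(¬q). An ideal world satisfying every premise can still have q true, so F(q) is not derivable.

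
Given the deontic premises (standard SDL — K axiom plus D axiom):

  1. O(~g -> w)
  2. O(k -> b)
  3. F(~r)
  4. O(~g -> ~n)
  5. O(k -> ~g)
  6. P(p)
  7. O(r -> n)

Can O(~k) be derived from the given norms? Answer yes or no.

Premise 3, F(~r), is equivalent to O(r).
From O(r) and premise 7, O(r -> n), we obtain O(n).
Premise 4, O(~g -> ~n), contraposes to O(n -> g); with O(n) we get O(g).
The contrapositive of premise 5 (O(k -> ~g)) is O(g -> ~k), and O(g) is already established, so O(~k).
Premises 1, 2, 6 do not contribute to this derivation.
So O(~k) follows.

Yes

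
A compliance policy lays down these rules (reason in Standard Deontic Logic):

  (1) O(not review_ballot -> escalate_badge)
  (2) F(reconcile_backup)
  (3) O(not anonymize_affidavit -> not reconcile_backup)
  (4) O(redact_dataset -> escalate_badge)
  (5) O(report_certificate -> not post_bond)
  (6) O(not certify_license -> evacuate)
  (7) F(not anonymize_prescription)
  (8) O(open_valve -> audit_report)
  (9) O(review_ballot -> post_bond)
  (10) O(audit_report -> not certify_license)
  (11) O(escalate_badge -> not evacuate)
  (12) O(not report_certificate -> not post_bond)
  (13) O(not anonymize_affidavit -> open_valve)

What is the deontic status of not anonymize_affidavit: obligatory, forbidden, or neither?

Premises 5 and 12 cover both cases: O(report_certificate -> not post_bond) and O(not report_certificate -> not post_bond). Since report_certificate ∨ not report_certificate is a tautology, O(not post_bond) follows.
Premise 9 is O(review_ballot -> post_bond); contrapositively O(not post_bond -> not review_ballot). Since O(not post_bond) holds, K gives O(not review_ballot).
Applying K to premise 1 (O(not review_ballot -> escalate_badge)) and O(not review_ballot) yields O(escalate_badge).
Applying K to premise 11 (O(escalate_badge -> not evacuate)) and O(escalate_badge) yields O(not evacuate).
Premise 6, O(not certify_license -> evacuate), contraposes to O(not evacuate -> certify_license); with O(not evacuate) we get O(certify_license).
The contrapositive of premise 10 (O(audit_report -> not certify_license)) is O(certify_license -> not audit_report), and O(certify_license) is already established, so O(not audit_report).
The contrapositive of premise 8 (O(open_valve -> audit_report)) is O(not audit_report -> not open_valve), and O(not audit_report) is already established, so O(not open_valve).
Premise 13, O(not anonymize_affidavit -> open_valve), contraposes to O(not open_valve -> anonymize_affidavit); with O(not open_valve) we get O(anonymize_affidavit).
Premises 2, 3, 4, 7 do not contribute to this derivation.
Thus O(anonymize_affidavit), which is F(not anonymize_affidavit): not anonymize_affidavit is forbidden.

Forbidden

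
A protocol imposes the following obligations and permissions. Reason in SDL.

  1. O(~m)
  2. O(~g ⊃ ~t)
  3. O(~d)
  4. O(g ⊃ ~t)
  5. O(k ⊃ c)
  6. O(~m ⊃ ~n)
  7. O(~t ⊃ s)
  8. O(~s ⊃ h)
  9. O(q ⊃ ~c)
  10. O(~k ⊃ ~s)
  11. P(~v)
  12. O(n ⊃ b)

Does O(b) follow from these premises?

Premise 12 is O(n ⊃ b), but O(n) is not derivable from the premises, so it does not yield O(b).
No other premise forces O(b). An ideal world satisfying every premise can still have b false, so O(b) is not derivable.

No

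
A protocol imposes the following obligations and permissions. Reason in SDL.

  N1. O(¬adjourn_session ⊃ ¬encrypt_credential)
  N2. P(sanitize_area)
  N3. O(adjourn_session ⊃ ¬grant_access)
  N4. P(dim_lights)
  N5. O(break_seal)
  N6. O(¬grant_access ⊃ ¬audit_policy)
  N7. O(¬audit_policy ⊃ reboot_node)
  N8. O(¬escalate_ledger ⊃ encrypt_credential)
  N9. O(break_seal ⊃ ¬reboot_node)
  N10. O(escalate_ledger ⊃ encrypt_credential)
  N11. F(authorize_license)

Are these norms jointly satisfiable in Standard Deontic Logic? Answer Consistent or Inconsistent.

Inconsistent

Premises 10 and 8 cover both cases: O(escalate_ledger ⊃ encrypt_credential) and O(¬escalate_ledger ⊃ encrypt_credential). Since escalate_ledger ∨ ¬escalate_ledger is a tautology, O(encrypt_credential) follows.
Premise 1, O(¬adjourn_session ⊃ ¬encrypt_credential), contraposes to O(encrypt_credential ⊃ adjourn_session); with O(encrypt_credential) we get O(adjourn_session).
Applying K to premise 3 (O(adjourn_session ⊃ ¬grant_access)) and O(adjourn_session) yields O(¬grant_access).
With premise 6, O(¬grant_access ⊃ ¬audit_policy), the K-axiom yields O(¬audit_policy).
From O(¬audit_policy) and premise 7, O(¬audit_policy ⊃ reboot_node), we obtain O(reboot_node).
The contrapositive of premise 9 (O(break_seal ⊃ ¬reboot_node)) is O(reboot_node ⊃ ¬break_seal), and O(reboot_node) is already established, so O(¬break_seal).
However, premise 5 gives O(break_seal).
We now have both O(¬break_seal) and O(break_seal) — break_seal is simultaneously obligatory and forbidden, violating the D-axiom.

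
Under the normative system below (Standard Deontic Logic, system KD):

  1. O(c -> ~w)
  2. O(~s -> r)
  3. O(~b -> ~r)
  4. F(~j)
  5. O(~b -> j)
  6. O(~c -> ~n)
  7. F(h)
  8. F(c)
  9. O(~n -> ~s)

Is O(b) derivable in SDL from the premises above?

Premise 8, F(c), is equivalent to O(~c).
From O(~c) and premise 6, O(~c -> ~n), we obtain O(~n).
Premise 9 is O(~n -> ~s); since O(~n), deontic closure gives O(~s).
Premise 2 is O(~s -> r); since O(~s), deontic closure gives O(r).
The contrapositive of premise 3 (O(~b -> ~r)) is O(r -> b), and O(r) is already established, so O(b).
Premises 1, 4, 5, 7 do not contribute to this derivation.
So O(b) follows.

Yes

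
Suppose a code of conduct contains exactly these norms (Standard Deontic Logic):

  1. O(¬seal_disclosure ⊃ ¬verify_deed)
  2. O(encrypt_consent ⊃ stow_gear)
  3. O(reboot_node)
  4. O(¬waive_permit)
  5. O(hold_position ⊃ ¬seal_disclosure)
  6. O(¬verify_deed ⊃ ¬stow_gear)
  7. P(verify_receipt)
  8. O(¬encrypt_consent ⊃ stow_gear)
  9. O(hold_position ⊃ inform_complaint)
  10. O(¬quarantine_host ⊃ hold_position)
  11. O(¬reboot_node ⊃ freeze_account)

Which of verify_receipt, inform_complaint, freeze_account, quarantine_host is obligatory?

quarantine_host

Premises 2 and 8 are O(encrypt_consent ⊃ stow_gear) and O(¬encrypt_consent ⊃ stow_gear); every ideal world satisfies encrypt_consent or ¬encrypt_consent, so in either case stow_gear holds — hence O(stow_gear).
Premise 6 is O(¬verify_deed ⊃ ¬stow_gear); contrapositively O(stow_gear ⊃ verify_deed). Since O(stow_gear) holds, K gives O(verify_deed).
The contrapositive of premise 1 (O(¬seal_disclosure ⊃ ¬verify_deed)) is O(verify_deed ⊃ seal_disclosure), and O(verify_deed) is already established, so O(seal_disclosure).
Premise 5, O(hold_position ⊃ ¬seal_disclosure), contraposes to O(seal_disclosure ⊃ ¬hold_position); with O(seal_disclosure) we get O(¬hold_position).
Premise 10, O(¬quarantine_host ⊃ hold_position), contraposes to O(¬hold_position ⊃ quarantine_host); with O(¬hold_position) we get O(quarantine_host).
So O(quarantine_host) holds — quarantine_host is obligatory. None of the other listed options is made obligatory by any chain of premises.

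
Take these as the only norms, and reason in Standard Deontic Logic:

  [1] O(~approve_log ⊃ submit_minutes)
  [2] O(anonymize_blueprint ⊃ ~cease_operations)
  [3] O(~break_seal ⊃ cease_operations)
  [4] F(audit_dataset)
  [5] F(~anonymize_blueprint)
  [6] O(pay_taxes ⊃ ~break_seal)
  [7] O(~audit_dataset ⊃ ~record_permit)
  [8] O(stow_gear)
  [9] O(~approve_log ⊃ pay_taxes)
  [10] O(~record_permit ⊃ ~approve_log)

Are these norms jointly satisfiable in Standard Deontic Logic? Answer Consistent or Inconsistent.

Inconsistent

F(~anonymize_blueprint) at premise 5 means O(anonymize_blueprint).
With premise 2, O(anonymize_blueprint ⊃ ~cease_operations), the K-axiom yields O(~cease_operations).
The contrapositive of premise 3 (O(~break_seal ⊃ cease_operations)) is O(~cease_operations ⊃ break_seal), and O(~cease_operations) is already established, so O(break_seal).
Premise 6 is O(pay_taxes ⊃ ~break_seal); contrapositively O(break_seal ⊃ ~pay_taxes). Since O(break_seal) holds, K gives O(~pay_taxes).
Premise 9, O(~approve_log ⊃ pay_taxes), contraposes to O(~pay_taxes ⊃ approve_log); with O(~pay_taxes) we get O(approve_log).
The contrapositive of premise 10 (O(~record_permit ⊃ ~approve_log)) is O(approve_log ⊃ record_permit), and O(approve_log) is already established, so O(record_permit).
The contrapositive of premise 7 (O(~audit_dataset ⊃ ~record_permit)) is O(record_permit ⊃ audit_dataset), and O(record_permit) is already established, so O(audit_dataset).
Yet premise 4 is F(audit_dataset), i.e. O(~audit_dataset).
We now have both O(audit_dataset) and O(~audit_dataset) — audit_dataset is simultaneously obligatory and forbidden, violating the D-axiom.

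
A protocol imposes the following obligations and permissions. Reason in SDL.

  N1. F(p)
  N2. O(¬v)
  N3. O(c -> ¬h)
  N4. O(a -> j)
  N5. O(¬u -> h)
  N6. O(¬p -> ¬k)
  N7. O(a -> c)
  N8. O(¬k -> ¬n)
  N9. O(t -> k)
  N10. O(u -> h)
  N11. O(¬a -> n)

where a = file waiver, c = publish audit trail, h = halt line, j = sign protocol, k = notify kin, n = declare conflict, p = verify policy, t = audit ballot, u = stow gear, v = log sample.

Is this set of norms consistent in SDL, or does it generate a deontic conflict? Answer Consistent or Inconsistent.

Inconsistent

Premises 10 and 5 cover both cases: O(u -> h) and O(¬u -> h). Since u ∨ ¬u is a tautology, O(h) follows.
The contrapositive of premise 3 (O(c -> ¬h)) is O(h -> ¬c), and O(h) is already established, so O(¬c).
Premise 7 is O(a -> c); contrapositively O(¬c -> ¬a). Since O(¬c) holds, K gives O(¬a).
Premise 11 is O(¬a -> n); since O(¬a), deontic closure gives O(n).
Premise 8, O(¬k -> ¬n), contraposes to O(n -> k); with O(n) we get O(k).
The contrapositive of premise 6 (O(¬p -> ¬k)) is O(k -> p), and O(k) is already established, so O(p).
However, F(p) at premise 1 amounts to O(¬p).
We now have both O(p) and O(¬p) — p is simultaneously obligatory and forbidden, violating the D-axiom.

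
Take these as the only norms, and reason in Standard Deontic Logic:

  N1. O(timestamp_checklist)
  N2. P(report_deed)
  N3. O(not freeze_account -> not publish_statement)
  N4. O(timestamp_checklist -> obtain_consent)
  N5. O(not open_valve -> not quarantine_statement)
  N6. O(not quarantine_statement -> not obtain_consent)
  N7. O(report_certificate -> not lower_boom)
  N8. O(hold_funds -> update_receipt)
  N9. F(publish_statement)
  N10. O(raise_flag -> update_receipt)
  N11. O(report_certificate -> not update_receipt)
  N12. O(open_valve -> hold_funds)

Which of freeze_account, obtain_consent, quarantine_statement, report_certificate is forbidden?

report_certificate

Premise 1 states O(timestamp_checklist) outright.
With premise 4, O(timestamp_checklist -> obtain_consent), the K-axiom yields O(obtain_consent).
Premise 6, O(not quarantine_statement -> not obtain_consent), contraposes to O(obtain_consent -> quarantine_statement); with O(obtain_consent) we get O(quarantine_statement).
The contrapositive of premise 5 (O(not open_valve -> not quarantine_statement)) is O(quarantine_statement -> open_valve), and O(quarantine_statement) is already established, so O(open_valve).
With premise 12, O(open_valve -> hold_funds), the K-axiom yields O(hold_funds).
Applying K to premise 8 (O(hold_funds -> update_receipt)) and O(hold_funds) yields O(update_receipt).
Premise 11 is O(report_certificate -> not update_receipt); contrapositively O(update_receipt -> not report_certificate). Since O(update_receipt) holds, K gives O(not report_certificate).
So O(not report_certificate) holds, i.e. report_certificate is forbidden. None of the other listed options is forbidden under the premises.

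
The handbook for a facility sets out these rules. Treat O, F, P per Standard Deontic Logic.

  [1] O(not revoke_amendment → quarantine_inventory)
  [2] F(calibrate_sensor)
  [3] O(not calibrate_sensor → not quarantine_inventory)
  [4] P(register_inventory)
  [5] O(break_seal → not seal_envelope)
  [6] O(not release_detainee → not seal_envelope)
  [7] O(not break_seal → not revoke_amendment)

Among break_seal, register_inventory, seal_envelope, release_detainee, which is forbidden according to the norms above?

Premise 2, F(calibrate_sensor), is equivalent to O(not calibrate_sensor).
Premise 3 is O(not calibrate_sensor → not quarantine_inventory); since O(not calibrate_sensor), deontic closure gives O(not quarantine_inventory).
The contrapositive of premise 1 (O(not revoke_amendment → quarantine_inventory)) is O(not quarantine_inventory → revoke_amendment), and O(not quarantine_inventory) is already established, so O(revoke_amendment).
The contrapositive of premise 7 (O(not break_seal → not revoke_amendment)) is O(revoke_amendment → break_seal), and O(revoke_amendment) is already established, so O(break_seal).
Applying K to premise 5 (O(break_seal → not seal_envelope)) and O(break_seal) yields O(not seal_envelope).
So O(not seal_envelope) holds, i.e. seal_envelope is forbidden. None of the other listed options is forbidden under the premises.

seal_envelope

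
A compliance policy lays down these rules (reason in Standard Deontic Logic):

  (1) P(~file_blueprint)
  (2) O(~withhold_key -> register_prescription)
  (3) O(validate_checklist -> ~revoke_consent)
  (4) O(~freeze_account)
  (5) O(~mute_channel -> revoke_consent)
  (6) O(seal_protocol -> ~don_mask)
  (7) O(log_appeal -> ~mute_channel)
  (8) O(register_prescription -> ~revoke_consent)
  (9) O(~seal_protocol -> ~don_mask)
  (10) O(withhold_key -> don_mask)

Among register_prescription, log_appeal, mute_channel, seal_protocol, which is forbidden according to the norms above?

log_appeal

By case analysis on seal_protocol: premise 6 gives O(seal_protocol -> ~don_mask) and premise 9 gives O(~seal_protocol -> ~don_mask), so O(~don_mask) either way.
The contrapositive of premise 10 (O(withhold_key -> don_mask)) is O(~don_mask -> ~withhold_key), and O(~don_mask) is already established, so O(~withhold_key).
Applying K to premise 2 (O(~withhold_key -> register_prescription)) and O(~withhold_key) yields O(register_prescription).
From O(register_prescription) and premise 8, O(register_prescription -> ~revoke_consent), we obtain O(~revoke_consent).
Premise 5 is O(~mute_channel -> revoke_consent); contrapositively O(~revoke_consent -> mute_channel). Since O(~revoke_consent) holds, K gives O(mute_channel).
The contrapositive of premise 7 (O(log_appeal -> ~mute_channel)) is O(mute_channel -> ~log_appeal), and O(mute_channel) is already established, so O(~log_appeal).
So O(~log_appeal) holds, i.e. log_appeal is forbidden. None of the other listed options is forbidden under the premises.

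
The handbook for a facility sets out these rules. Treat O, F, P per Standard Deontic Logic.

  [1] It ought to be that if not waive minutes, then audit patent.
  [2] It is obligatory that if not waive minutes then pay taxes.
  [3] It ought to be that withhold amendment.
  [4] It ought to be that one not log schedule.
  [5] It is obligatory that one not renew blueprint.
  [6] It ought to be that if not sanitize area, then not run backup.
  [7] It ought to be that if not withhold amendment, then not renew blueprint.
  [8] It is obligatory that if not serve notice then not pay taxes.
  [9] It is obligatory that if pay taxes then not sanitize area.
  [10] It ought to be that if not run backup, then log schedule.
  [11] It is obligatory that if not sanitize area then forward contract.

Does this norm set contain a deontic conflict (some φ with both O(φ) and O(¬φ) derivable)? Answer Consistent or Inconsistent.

Consistent

Premise 7 is O(¬withhold_amendment → ¬renew_blueprint); even if O(¬renew_blueprint) held, inferring O(¬withhold_amendment) would be affirming the consequent — invalid.
So O(¬withhold_amendment) is not derivable, and the apparent clash with O(withhold_amendment) does not arise.
A world satisfying every obligation exists (e.g. audit_patent=false, forward_contract=false, log_schedule=false, pay_taxes=false, renew_blueprint=false, run_backup=true, sanitize_area=true, serve_notice=false, waive_minutes=true, withhold_amendment=true); no atom is both obligatory and forbidden, so the set is consistent.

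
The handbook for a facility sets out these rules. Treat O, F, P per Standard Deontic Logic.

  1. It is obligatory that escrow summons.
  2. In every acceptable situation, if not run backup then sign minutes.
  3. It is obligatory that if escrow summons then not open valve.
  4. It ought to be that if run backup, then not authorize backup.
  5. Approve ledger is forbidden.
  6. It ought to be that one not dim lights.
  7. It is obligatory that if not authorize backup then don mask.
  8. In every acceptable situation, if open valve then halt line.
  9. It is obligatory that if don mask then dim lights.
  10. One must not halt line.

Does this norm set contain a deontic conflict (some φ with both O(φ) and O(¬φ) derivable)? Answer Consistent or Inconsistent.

Premise 8 is O(open_valve → halt_line), but O(open_valve) is not derivable from the premises, so it does not yield O(halt_line).
So O(halt_line) is not derivable, and the apparent clash with O(¬halt_line) does not arise.
A world satisfying every obligation exists (e.g. approve_ledger=false, authorize_backup=true, dim_lights=false, don_mask=false, escrow_summons=true, halt_line=false, open_valve=false, run_backup=false, sign_minutes=true); no atom is both obligatory and forbidden, so the set is consistent.

Consistent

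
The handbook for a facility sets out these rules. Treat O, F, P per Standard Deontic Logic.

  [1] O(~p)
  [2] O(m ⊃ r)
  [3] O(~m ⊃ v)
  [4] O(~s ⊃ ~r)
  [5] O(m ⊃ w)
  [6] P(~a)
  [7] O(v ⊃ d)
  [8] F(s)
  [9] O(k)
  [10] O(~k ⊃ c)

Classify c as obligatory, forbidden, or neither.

Premise 10 is O(~k ⊃ c), but O(~k) is not derivable from the premises, so it does not yield O(c).
No premise or chain of K-axiom applications forces O(c), and none forces O(~c). So c is neither obligatory nor forbidden under these norms.

Neither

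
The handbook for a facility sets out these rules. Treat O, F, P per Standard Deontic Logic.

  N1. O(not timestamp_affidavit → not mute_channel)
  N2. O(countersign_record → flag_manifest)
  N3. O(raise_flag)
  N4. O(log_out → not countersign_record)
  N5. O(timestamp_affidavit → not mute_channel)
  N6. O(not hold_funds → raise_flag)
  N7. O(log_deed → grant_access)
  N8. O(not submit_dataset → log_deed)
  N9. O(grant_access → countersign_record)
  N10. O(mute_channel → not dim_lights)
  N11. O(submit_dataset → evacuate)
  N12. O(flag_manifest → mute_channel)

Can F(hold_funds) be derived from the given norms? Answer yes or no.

No

Premise 6 is O(not hold_funds → raise_flag); even if O(raise_flag) held, inferring O(not hold_funds) would be affirming the consequent — invalid.
No other premise forces O(not hold_funds). An ideal world satisfying every premise can still have hold_funds true, so F(hold_funds) is not derivable.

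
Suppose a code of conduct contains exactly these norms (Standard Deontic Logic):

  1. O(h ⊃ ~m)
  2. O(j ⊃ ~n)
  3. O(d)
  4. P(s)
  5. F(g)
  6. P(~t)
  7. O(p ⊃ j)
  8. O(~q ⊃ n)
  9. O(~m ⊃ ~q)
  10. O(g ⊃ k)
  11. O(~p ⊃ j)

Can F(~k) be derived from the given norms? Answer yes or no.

Premise 10 is O(g ⊃ k), but O(g) is not derivable from the premises, so it does not yield O(k).
No other premise forces O(k). An ideal world satisfying every premise can still have ~k true, so F(~k) is not derivable.

No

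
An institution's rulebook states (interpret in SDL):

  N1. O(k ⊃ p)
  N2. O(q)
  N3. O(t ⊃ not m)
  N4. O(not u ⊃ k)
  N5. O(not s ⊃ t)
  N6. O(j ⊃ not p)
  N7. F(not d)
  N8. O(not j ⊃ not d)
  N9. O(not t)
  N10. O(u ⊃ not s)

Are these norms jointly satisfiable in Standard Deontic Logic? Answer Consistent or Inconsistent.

Inconsistent

From premise 9 we have O(not t).
Premise 5 is O(not s ⊃ t); contrapositively O(not t ⊃ s). Since O(not t) holds, K gives O(s).
The contrapositive of premise 10 (O(u ⊃ not s)) is O(s ⊃ not u), and O(s) is already established, so O(not u).
Premise 4 is O(not u ⊃ k); since O(not u), deontic closure gives O(k).
With premise 1, O(k ⊃ p), the K-axiom yields O(p).
The contrapositive of premise 6 (O(j ⊃ not p)) is O(p ⊃ not j), and O(p) is already established, so O(not j).
From O(not j) and premise 8, O(not j ⊃ not d), we obtain O(not d).
But premise 7, F(not d), means O(d).
We now have both O(not d) and O(d) — d is simultaneously obligatory and forbidden, violating the D-axiom.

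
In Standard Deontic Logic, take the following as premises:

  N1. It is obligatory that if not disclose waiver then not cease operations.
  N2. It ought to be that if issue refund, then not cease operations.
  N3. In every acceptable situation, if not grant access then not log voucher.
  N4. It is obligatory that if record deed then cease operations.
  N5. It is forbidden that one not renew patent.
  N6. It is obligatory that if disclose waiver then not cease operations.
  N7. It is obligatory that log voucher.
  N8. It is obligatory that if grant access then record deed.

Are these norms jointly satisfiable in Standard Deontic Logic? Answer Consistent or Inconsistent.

Premises 6 and 1 cover both cases: O(disclose_waiver → ¬cease_operations) and O(¬disclose_waiver → ¬cease_operations). Since disclose_waiver ∨ ¬disclose_waiver is a tautology, O(¬cease_operations) follows.
The contrapositive of premise 4 (O(record_deed → cease_operations)) is O(¬cease_operations → ¬record_deed), and O(¬cease_operations) is already established, so O(¬record_deed).
Premise 8 is O(grant_access → record_deed); contrapositively O(¬record_deed → ¬grant_access). Since O(¬record_deed) holds, K gives O(¬grant_access).
With premise 3, O(¬grant_access → ¬log_voucher), the K-axiom yields O(¬log_voucher).
But premise 7 directly asserts O(log_voucher).
We now have both O(¬log_voucher) and O(log_voucher) — log_voucher is simultaneously obligatory and forbidden, violating the D-axiom.

Inconsistent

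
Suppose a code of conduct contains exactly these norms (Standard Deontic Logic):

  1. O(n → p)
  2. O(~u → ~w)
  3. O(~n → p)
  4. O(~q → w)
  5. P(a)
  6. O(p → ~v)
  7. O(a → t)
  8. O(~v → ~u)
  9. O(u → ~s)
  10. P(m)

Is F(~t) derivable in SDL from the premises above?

Premise 7 is O(a → t), but O(a) is not derivable from the premises (the permission P(a) asserts only ~O(~a), not O(a)), so it does not yield O(t).
No other premise forces O(t). An ideal world satisfying every premise can still have ~t true, so F(~t) is not derivable.

No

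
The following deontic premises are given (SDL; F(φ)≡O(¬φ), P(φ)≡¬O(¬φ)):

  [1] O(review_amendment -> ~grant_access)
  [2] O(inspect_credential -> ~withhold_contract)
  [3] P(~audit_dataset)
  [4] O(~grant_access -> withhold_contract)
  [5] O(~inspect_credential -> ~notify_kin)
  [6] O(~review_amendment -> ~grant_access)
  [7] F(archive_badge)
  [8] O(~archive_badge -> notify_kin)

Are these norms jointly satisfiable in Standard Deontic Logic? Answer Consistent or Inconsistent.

Inconsistent

Premises 1 and 6 are O(review_amendment -> ~grant_access) and O(~review_amendment -> ~grant_access); every ideal world satisfies review_amendment or ~review_amendment, so in either case ~grant_access holds — hence O(~grant_access).
Applying K to premise 4 (O(~grant_access -> withhold_contract)) and O(~grant_access) yields O(withhold_contract).
The contrapositive of premise 2 (O(inspect_credential -> ~withhold_contract)) is O(withhold_contract -> ~inspect_credential), and O(withhold_contract) is already established, so O(~inspect_credential).
With premise 5, O(~inspect_credential -> ~notify_kin), the K-axiom yields O(~notify_kin).
Premise 8 is O(~archive_badge -> notify_kin); contrapositively O(~notify_kin -> archive_badge). Since O(~notify_kin) holds, K gives O(archive_badge).
Yet premise 7 is F(archive_badge), i.e. O(~archive_badge).
We now have both O(archive_badge) and O(~archive_badge) — archive_badge is simultaneously obligatory and forbidden, violating the D-axiom.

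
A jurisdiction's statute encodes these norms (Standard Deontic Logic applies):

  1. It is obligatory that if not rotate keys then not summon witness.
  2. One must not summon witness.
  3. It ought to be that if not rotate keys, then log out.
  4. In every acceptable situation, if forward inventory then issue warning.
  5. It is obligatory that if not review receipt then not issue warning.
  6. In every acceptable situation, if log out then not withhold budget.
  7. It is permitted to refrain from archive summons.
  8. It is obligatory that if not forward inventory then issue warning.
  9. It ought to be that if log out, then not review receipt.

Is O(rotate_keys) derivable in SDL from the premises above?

By case analysis on forward_inventory: premise 4 gives O(forward_inventory → issue_warning) and premise 8 gives O(¬forward_inventory → issue_warning), so O(issue_warning) either way.
Premise 5 is O(¬review_receipt → ¬issue_warning); contrapositively O(issue_warning → review_receipt). Since O(issue_warning) holds, K gives O(review_receipt).
The contrapositive of premise 9 (O(log_out → ¬review_receipt)) is O(review_receipt → ¬log_out), and O(review_receipt) is already established, so O(¬log_out).
The contrapositive of premise 3 (O(¬rotate_keys → log_out)) is O(¬log_out → rotate_keys), and O(¬log_out) is already established, so O(rotate_keys).
Premises 1, 2, 6, 7 do not contribute to this derivation.
So O(rotate_keys) follows.

Yes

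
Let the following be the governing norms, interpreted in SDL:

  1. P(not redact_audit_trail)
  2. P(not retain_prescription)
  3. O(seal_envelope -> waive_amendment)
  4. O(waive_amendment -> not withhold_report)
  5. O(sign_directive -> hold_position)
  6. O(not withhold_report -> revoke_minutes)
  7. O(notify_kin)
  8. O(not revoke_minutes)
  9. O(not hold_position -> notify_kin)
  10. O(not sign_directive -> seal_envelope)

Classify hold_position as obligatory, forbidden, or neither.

Premise 8 states O(not revoke_minutes) outright.
Premise 6, O(not withhold_report -> revoke_minutes), contraposes to O(not revoke_minutes -> withhold_report); with O(not revoke_minutes) we get O(withhold_report).
Premise 4 is O(waive_amendment -> not withhold_report); contrapositively O(withhold_report -> not waive_amendment). Since O(withhold_report) holds, K gives O(not waive_amendment).
Premise 3 is O(seal_envelope -> waive_amendment); contrapositively O(not waive_amendment -> not seal_envelope). Since O(not waive_amendment) holds, K gives O(not seal_envelope).
Premise 10, O(not sign_directive -> seal_envelope), contraposes to O(not seal_envelope -> sign_directive); with O(not seal_envelope) we get O(sign_directive).
With premise 5, O(sign_directive -> hold_position), the K-axiom yields O(hold_position).
Premises 1, 2, 7, 9 do not contribute to this derivation.
Hence hold_position is obligatory.

Obligatory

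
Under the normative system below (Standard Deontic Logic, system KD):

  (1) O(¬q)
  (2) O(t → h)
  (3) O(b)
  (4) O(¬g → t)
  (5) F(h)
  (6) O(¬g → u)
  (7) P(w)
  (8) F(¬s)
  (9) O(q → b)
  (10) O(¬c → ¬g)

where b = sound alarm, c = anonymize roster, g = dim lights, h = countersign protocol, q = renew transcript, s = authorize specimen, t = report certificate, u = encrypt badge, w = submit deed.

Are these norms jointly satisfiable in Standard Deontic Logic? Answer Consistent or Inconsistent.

Consistent

Premise 9 is O(q → b); even if O(b) held, inferring O(q) would be affirming the consequent — invalid.
So O(q) is not derivable, and the apparent clash with O(¬q) does not arise.
A world satisfying every obligation exists (e.g. b=true, c=true, g=true, h=false, q=false, s=true, t=false, u=false, w=false); no atom is both obligatory and forbidden, so the set is consistent.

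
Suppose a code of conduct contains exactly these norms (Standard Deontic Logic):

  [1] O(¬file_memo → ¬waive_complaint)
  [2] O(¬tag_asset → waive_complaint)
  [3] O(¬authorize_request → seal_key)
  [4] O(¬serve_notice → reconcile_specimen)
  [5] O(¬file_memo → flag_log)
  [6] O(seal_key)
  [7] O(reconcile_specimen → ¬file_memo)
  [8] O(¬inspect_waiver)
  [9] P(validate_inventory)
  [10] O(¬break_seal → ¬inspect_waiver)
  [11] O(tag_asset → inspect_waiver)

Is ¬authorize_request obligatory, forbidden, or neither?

Premise 3 is O(¬authorize_request → seal_key); even if O(seal_key) held, inferring O(¬authorize_request) would be affirming the consequent — invalid.
No premise or chain of K-axiom applications forces O(¬authorize_request), and none forces O(authorize_request). So ¬authorize_request is neither obligatory nor forbidden under these norms.

Neither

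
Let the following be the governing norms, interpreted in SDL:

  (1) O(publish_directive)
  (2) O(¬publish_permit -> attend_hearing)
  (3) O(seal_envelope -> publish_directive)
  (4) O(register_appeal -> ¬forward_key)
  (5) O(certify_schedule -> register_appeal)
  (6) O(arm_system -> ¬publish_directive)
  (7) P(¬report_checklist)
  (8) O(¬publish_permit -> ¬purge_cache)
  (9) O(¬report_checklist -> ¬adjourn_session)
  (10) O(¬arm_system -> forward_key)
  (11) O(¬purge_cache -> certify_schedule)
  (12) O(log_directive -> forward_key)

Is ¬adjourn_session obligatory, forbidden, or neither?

Premise 9 is O(¬report_checklist -> ¬adjourn_session), but O(¬report_checklist) is not derivable from the premises (the permission P(¬report_checklist) asserts only ¬O(report_checklist), not O(¬report_checklist)), so it does not yield O(¬adjourn_session).
No premise or chain of K-axiom applications forces O(¬adjourn_session), and none forces O(adjourn_session). So ¬adjourn_session is neither obligatory nor forbidden under these norms.

Neither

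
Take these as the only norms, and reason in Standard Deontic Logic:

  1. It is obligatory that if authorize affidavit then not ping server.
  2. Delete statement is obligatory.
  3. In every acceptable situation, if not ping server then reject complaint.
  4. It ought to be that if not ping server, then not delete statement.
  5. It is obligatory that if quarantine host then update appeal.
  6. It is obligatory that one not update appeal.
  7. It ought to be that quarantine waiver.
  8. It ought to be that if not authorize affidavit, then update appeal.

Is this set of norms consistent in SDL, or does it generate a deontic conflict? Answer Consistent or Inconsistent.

Inconsistent

Premise 2 states O(delete_statement) outright.
Premise 4 is O(¬ping_server → ¬delete_statement); contrapositively O(delete_statement → ping_server). Since O(delete_statement) holds, K gives O(ping_server).
Premise 1, O(authorize_affidavit → ¬ping_server), contraposes to O(ping_server → ¬authorize_affidavit); with O(ping_server) we get O(¬authorize_affidavit).
Applying K to premise 8 (O(¬authorize_affidavit → update_appeal)) and O(¬authorize_affidavit) yields O(update_appeal).
But premise 6 directly asserts O(¬update_appeal).
We now have both O(update_appeal) and O(¬update_appeal) — update_appeal is simultaneously obligatory and forbidden, violating the D-axiom.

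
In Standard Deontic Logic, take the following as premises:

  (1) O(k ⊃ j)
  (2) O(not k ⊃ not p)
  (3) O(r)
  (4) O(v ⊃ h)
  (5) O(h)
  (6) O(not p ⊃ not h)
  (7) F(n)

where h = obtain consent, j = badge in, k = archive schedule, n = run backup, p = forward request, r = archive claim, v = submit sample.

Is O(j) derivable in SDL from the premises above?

Premise 5 states O(h) outright.
The contrapositive of premise 6 (O(not p ⊃ not h)) is O(h ⊃ p), and O(h) is already established, so O(p).
Premise 2 is O(not k ⊃ not p); contrapositively O(p ⊃ k). Since O(p) holds, K gives O(k).
From O(k) and premise 1, O(k ⊃ j), we obtain O(j).
Premises 3, 4, 7 do not contribute to this derivation.
So O(j) follows.

Yes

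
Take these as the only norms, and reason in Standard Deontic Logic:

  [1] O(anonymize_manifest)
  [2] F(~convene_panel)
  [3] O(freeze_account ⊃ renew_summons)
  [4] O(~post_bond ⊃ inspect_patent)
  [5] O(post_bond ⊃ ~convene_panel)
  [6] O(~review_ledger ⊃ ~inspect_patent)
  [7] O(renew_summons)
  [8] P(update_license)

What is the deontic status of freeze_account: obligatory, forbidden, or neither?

Neither

Premise 3 is O(freeze_account ⊃ renew_summons); even if O(renew_summons) held, inferring O(freeze_account) would be affirming the consequent — invalid.
No premise or chain of K-axiom applications forces O(freeze_account), and none forces O(~freeze_account). So freeze_account is neither obligatory nor forbidden under these norms.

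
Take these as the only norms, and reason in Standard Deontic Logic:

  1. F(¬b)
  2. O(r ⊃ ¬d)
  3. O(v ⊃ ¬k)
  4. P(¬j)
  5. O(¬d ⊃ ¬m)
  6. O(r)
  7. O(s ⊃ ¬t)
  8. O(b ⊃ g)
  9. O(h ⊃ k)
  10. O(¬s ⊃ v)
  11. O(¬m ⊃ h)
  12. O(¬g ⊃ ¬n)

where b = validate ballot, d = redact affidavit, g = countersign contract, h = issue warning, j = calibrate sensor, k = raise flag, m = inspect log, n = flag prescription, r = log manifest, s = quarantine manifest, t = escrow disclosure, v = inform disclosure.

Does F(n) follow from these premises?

Premise 12 is O(¬g ⊃ ¬n), but O(¬g) is not derivable from the premises, so it does not yield O(¬n).
No other premise forces O(¬n). An ideal world satisfying every premise can still have n true, so F(n) is not derivable.

No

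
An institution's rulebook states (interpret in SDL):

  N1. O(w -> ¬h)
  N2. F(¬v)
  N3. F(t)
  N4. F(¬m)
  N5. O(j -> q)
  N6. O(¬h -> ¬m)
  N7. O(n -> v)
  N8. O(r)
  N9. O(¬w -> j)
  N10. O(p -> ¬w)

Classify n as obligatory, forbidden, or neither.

Neither

Premise 7 is O(n -> v); even if O(v) held, inferring O(n) would be affirming the consequent — invalid.
No premise or chain of K-axiom applications forces O(n), and none forces O(¬n). So n is neither obligatory nor forbidden under these norms.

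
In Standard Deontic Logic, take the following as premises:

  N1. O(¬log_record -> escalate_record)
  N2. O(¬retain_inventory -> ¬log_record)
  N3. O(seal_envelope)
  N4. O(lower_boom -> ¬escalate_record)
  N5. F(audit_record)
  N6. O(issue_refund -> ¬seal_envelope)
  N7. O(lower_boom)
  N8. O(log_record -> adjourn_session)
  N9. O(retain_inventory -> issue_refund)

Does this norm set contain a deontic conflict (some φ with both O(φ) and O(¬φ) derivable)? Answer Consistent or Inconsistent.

Inconsistent

From premise 3 we have O(seal_envelope).
Premise 6, O(issue_refund -> ¬seal_envelope), contraposes to O(seal_envelope -> ¬issue_refund); with O(seal_envelope) we get O(¬issue_refund).
Premise 9 is O(retain_inventory -> issue_refund); contrapositively O(¬issue_refund -> ¬retain_inventory). Since O(¬issue_refund) holds, K gives O(¬retain_inventory).
Applying K to premise 2 (O(¬retain_inventory -> ¬log_record)) and O(¬retain_inventory) yields O(¬log_record).
Premise 1 is O(¬log_record -> escalate_record); since O(¬log_record), deontic closure gives O(escalate_record).
Premise 4, O(lower_boom -> ¬escalate_record), contraposes to O(escalate_record -> ¬lower_boom); with O(escalate_record) we get O(¬lower_boom).
But premise 7 directly asserts O(lower_boom).
We now have both O(¬lower_boom) and O(lower_boom) — lower_boom is simultaneously obligatory and forbidden, violating the D-axiom.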